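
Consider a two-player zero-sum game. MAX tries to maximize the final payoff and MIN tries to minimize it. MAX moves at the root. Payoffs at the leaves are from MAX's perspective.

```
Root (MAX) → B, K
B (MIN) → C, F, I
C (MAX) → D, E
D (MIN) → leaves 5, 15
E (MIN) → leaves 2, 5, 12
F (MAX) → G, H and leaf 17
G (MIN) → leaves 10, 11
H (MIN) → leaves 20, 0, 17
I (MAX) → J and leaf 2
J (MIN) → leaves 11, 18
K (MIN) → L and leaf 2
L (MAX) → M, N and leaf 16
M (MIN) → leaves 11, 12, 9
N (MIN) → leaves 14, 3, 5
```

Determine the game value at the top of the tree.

D (MIN): min(5, 15) = 5
E (MIN): min(2, 5, 12) = 2
C (MAX): max(5, 2) = 5
G (MIN): min(10, 11) = 10
H (MIN): min(20, 0, 17) = 0
F (MAX): max(10, 0, 17) = 17
J (MIN): min(11, 18) = 11
I (MAX): max(11, 2) = 11
B (MIN): min(5, 17, 11) = 5
M (MIN): min(11, 12, 9) = 9
N (MIN): min(14, 3, 5) = 3
L (MAX): max(9, 3, 16) = 16
K (MIN): min(16, 2) = 2
Root (MAX): max(5, 2) = 5

5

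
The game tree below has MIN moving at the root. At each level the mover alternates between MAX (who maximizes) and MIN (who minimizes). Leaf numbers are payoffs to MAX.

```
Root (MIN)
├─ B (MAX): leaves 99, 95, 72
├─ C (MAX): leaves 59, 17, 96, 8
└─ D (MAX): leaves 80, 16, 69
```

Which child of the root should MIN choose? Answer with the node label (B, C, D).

D

B (MAX): max(99, 95, 72) = 99
C (MAX): max(59, 17, 96, 8) = 96
D (MAX): max(80, 16, 69) = 80
Root (MIN): min(99, 96, 80) = 80
MIN picks the child with the lowest value: D (value 80).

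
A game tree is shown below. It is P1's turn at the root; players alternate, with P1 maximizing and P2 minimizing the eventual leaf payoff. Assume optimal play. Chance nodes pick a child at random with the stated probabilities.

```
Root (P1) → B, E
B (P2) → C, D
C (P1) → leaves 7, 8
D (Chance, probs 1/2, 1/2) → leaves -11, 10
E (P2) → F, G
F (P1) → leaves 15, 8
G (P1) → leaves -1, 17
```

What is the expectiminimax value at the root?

15

C (P1): max(7, 8) = 8
D (Chance): 1/2·-11 + 1/2·10 = -0.5
B (P2): min(8, -0.5) = -0.5
F (P1): max(15, 8) = 15
G (P1): max(-1, 17) = 17
E (P2): min(15, 17) = 15
Root (P1): max(-0.5, 15) = 15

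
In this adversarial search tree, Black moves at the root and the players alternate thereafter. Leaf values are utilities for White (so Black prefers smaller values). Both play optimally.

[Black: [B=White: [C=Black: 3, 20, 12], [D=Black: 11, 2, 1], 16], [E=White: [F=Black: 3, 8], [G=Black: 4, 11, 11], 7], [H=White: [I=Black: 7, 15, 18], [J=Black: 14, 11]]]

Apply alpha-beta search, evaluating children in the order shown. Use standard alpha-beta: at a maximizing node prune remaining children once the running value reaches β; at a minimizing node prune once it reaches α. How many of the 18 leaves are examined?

15

C [α=-∞,β=+∞]: v=3
D [α=3,β=+∞]: v=2 after child 2 ≤ α → α-cutoff, skip 1
B [α=-∞,β=+∞]: v=16
F [α=-∞,β=16]: v=3
G [α=3,β=16]: v=4
E [α=-∞,β=16]: v=7
I [α=-∞,β=7]: v=7
H [α=-∞,β=7]: v=7 after child 1 ≥ β → β-cutoff, skip 1
Root [α=-∞,β=+∞]: v=7
Leaves evaluated: 15 of 18.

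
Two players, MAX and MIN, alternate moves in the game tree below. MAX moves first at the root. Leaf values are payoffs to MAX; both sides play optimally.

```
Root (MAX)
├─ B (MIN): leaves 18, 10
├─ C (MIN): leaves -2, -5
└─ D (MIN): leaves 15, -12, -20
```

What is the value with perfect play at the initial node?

B (MIN): min(18, 10) = 10
C (MIN): min(-2, -5) = -5
D (MIN): min(15, -12, -20) = -20
Root (MAX): max(10, -5, -20) = 10

10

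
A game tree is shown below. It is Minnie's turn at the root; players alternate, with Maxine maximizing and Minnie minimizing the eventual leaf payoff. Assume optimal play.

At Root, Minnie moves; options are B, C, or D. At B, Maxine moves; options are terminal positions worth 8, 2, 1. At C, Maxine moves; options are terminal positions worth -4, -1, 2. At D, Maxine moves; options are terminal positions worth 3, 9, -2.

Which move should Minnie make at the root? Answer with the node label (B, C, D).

B (Maxine): max(8, 2, 1) = 8
C (Maxine): max(-4, -1, 2) = 2
D (Maxine): max(3, 9, -2) = 9
Root (Minnie): min(8, 2, 9) = 2
Minnie picks the child with the lowest value: C (value 2).

C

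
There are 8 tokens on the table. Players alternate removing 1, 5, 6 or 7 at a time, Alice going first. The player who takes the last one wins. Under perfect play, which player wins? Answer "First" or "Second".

i:   0  1  2  3  4  5  6  7  8
     L  W  L  W  L  W  W  W  W
Position 8 is W, so the first player wins.

First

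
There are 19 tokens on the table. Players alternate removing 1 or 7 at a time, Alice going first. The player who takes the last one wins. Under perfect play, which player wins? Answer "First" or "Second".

First

Compute winning (W) and losing (L) positions by backward induction:
i:   0  1  2  3  4  5  6  7  8  9 10 11 12 13 14 15 16 17 18 19
     L  W  L  W  L  W  L  W  L  W  L  W  L  W  L  W  L  W  L  W
Position 19 is W, so the first player wins.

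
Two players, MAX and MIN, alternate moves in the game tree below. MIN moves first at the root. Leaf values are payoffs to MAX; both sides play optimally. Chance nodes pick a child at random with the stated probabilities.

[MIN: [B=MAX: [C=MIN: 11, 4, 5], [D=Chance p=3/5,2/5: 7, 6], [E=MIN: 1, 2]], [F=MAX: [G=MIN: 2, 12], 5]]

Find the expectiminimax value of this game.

C (MIN): min(11, 4, 5) = 4
D (Chance): 3/5·7 + 2/5·6 = 6.6
E (MIN): min(1, 2) = 1
B (MAX): max(4, 6.6, 1) = 6.6
G (MIN): min(2, 12) = 2
F (MAX): max(2, 5) = 5
Root (MIN): min(6.6, 5) = 5

5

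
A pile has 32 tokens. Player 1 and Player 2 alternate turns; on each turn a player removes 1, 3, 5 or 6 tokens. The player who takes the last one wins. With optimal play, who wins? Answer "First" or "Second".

Compute winning (W) and losing (L) positions by backward induction:
i:   0  1  2  3  4  5  6  7  8  9 10 11 12 13 14 15 16 17 18 19 20 21 22 23 24 25 26 27 28 29 30 31 32
     L  W  L  W  L  W  W  W  W  W  W  L  W  L  W  L  W  W  W  W  W  W  L  W  L  W  L  W  W  W  W  W  W
Position 32 is W, so the first player wins.

First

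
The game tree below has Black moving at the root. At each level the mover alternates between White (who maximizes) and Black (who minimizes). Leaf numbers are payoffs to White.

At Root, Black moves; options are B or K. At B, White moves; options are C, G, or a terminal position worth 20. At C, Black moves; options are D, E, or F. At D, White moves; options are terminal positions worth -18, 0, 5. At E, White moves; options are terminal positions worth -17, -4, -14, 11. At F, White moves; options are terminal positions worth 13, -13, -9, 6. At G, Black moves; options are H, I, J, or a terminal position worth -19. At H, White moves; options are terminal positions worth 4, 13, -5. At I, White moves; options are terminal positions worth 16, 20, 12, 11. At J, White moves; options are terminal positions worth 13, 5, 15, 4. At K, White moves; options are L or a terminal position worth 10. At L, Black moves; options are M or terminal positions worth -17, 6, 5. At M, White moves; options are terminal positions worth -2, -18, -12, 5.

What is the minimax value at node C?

5

D: max(-18, 0, 5) = 5
E: max(-17, -4, -14, 11) = 11
F: max(13, -13, -9, 6) = 13
C: min(5, 11, 13) = 5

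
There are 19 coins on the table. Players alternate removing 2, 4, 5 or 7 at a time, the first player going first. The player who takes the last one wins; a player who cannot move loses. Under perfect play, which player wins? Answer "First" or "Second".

W/L table (W = player to move can force a win):
i:   0  1  2  3  4  5  6  7  8  9 10 11 12 13 14 15 16 17 18 19
     L  L  W  W  W  W  W  W  W  L  L  W  W  W  W  W  W  W  L  L
Position 19 is L, so the second player wins.

Second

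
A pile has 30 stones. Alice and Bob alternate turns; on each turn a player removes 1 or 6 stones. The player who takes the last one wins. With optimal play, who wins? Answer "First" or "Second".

i:   0  1  2  3  4  5  6  7  8  9 10 11 12 13 14 15 16 17 18 19 20 21 22 23 24 25 26 27 28 29 30
     L  W  L  W  L  W  W  L  W  L  W  L  W  W  L  W  L  W  L  W  W  L  W  L  W  L  W  W  L  W  L
Position 30 is L, so the second player wins.

Second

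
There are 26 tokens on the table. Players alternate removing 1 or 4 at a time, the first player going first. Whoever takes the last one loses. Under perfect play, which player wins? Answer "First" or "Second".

Second

Positions where the player to move wins (W) vs loses (L):
i:   0  1  2  3  4  5  6  7  8  9 10 11 12 13 14 15 16 17 18 19 20 21 22 23 24 25 26
     W  L  W  L  W  W  L  W  L  W  W  L  W  L  W  W  L  W  L  W  W  L  W  L  W  W  L
Position 26 is L, so the second player wins.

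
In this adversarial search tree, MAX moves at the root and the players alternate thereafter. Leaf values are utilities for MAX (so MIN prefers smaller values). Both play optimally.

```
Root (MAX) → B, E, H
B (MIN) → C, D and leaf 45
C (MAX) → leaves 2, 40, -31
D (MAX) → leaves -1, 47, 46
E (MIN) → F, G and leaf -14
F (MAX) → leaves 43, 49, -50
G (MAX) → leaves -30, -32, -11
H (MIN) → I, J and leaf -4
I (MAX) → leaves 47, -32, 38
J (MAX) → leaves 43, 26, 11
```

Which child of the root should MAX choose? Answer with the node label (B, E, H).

C (MAX): max(2, 40, -31) = 40
D (MAX): max(-1, 47, 46) = 47
B (MIN): min(40, 47, 45) = 40
F (MAX): max(43, 49, -50) = 49
G (MAX): max(-30, -32, -11) = -11
E (MIN): min(49, -11, -14) = -14
I (MAX): max(47, -32, 38) = 47
J (MAX): max(43, 26, 11) = 43
H (MIN): min(47, 43, -4) = -4
Root (MAX): max(40, -14, -4) = 40
MAX picks the child with the highest value: B (value 40).

B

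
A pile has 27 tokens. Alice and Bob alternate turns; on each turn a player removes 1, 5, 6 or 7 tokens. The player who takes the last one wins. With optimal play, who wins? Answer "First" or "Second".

First

W/L table (W = player to move can force a win):
i:   0  1  2  3  4  5  6  7  8  9 10 11 12 13 14 15 16 17 18 19 20 21 22 23 24 25 26 27
     L  W  L  W  L  W  W  W  W  W  W  W  L  W  L  W  L  W  W  W  W  W  W  W  L  W  L  W
Position 27 is W, so the first player wins.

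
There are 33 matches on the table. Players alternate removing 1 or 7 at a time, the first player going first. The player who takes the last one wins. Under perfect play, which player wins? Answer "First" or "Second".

First

Compute winning (W) and losing (L) positions by backward induction:
i:   0  1  2  3  4  5  6  7  8  9 10 11 12 13 14 15 16 17 18 19 20 21 22 23 24 25 26 27 28 29 30 31 32 33
     L  W  L  W  L  W  L  W  L  W  L  W  L  W  L  W  L  W  L  W  L  W  L  W  L  W  L  W  L  W  L  W  L  W
Position 33 is W, so the first player wins.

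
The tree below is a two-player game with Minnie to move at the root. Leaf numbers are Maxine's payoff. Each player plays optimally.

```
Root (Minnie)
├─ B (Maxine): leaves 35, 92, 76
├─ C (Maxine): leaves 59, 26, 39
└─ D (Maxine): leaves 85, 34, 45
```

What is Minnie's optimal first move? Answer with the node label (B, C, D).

C

B (Maxine): max(35, 92, 76) = 92
C (Maxine): max(59, 26, 39) = 59
D (Maxine): max(85, 34, 45) = 85
Root (Minnie): min(92, 59, 85) = 59
Minnie picks the child with the lowest value: C (value 59).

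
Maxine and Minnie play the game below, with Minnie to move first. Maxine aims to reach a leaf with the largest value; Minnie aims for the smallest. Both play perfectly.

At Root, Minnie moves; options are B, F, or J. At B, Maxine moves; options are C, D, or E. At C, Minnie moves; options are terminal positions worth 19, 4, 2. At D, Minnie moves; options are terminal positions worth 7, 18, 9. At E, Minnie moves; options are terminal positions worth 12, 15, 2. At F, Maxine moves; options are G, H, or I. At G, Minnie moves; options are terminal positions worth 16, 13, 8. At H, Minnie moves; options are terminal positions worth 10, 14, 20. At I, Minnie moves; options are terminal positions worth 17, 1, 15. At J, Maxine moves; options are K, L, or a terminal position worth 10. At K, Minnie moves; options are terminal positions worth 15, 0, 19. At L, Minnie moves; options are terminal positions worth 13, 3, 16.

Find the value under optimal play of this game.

7

C (Minnie): min(19, 4, 2) = 2
D (Minnie): min(7, 18, 9) = 7
E (Minnie): min(12, 15, 2) = 2
B (Maxine): max(2, 7, 2) = 7
G (Minnie): min(16, 13, 8) = 8
H (Minnie): min(10, 14, 20) = 10
I (Minnie): min(17, 1, 15) = 1
F (Maxine): max(8, 10, 1) = 10
K (Minnie): min(15, 0, 19) = 0
L (Minnie): min(13, 3, 16) = 3
J (Maxine): max(0, 3, 10) = 10
Root (Minnie): min(7, 10, 10) = 7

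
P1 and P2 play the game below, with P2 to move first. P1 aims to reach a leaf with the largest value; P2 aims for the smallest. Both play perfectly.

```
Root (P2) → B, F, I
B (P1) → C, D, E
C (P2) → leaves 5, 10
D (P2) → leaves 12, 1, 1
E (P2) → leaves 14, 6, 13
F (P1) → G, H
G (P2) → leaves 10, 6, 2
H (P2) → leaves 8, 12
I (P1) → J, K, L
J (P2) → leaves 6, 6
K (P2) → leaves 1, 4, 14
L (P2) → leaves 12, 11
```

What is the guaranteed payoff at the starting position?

C (P2): min(5, 10) = 5
D (P2): min(12, 1, 1) = 1
E (P2): min(14, 6, 13) = 6
B (P1): max(5, 1, 6) = 6
G (P2): min(10, 6, 2) = 2
H (P2): min(8, 12) = 8
F (P1): max(2, 8) = 8
J (P2): min(6, 6) = 6
K (P2): min(1, 4, 14) = 1
L (P2): min(12, 11) = 11
I (P1): max(6, 1, 11) = 11
Root (P2): min(6, 8, 11) = 6

6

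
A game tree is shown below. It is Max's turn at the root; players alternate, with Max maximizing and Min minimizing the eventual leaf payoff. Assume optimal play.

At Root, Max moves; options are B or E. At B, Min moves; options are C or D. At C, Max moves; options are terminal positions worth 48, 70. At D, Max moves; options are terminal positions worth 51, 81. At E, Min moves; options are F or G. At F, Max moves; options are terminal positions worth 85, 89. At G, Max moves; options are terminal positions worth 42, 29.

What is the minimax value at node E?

F: max(85, 89) = 89
G: max(42, 29) = 42
E: min(89, 42) = 42

42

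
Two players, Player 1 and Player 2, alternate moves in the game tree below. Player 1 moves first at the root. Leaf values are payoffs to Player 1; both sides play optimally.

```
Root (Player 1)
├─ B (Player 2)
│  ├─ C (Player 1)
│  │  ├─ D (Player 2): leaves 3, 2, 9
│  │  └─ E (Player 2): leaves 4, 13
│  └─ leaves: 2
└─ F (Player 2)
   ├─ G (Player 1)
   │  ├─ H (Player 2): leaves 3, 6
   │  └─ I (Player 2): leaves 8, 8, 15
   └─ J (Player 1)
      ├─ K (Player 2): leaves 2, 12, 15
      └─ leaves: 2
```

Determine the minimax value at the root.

2

D (Player 2): min(3, 2, 9) = 2
E (Player 2): min(4, 13) = 4
C (Player 1): max(2, 4) = 4
B (Player 2): min(4, 2) = 2
H (Player 2): min(3, 6) = 3
I (Player 2): min(8, 8, 15) = 8
G (Player 1): max(3, 8) = 8
K (Player 2): min(2, 12, 15) = 2
J (Player 1): max(2, 2) = 2
F (Player 2): min(8, 2) = 2
Root (Player 1): max(2, 2) = 2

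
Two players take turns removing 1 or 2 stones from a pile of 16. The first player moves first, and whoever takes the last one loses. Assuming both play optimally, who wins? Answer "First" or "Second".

Second

Positions where the player to move wins (W) vs loses (L):
i:   0  1  2  3  4  5  6  7  8  9 10 11 12 13 14 15 16
     W  L  W  W  L  W  W  L  W  W  L  W  W  L  W  W  L
Position 16 is L, so the second player wins.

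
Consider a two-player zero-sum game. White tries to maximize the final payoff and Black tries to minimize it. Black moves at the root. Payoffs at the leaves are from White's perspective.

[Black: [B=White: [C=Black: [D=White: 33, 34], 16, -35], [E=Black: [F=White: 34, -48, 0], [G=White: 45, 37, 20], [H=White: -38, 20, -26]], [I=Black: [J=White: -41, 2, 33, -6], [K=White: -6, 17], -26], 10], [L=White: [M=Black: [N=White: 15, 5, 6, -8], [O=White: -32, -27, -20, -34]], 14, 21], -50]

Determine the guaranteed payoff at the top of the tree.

D (White): max(33, 34) = 34
C (Black): min(34, 16, -35) = -35
F (White): max(34, -48, 0) = 34
G (White): max(45, 37, 20) = 45
H (White): max(-38, 20, -26) = 20
E (Black): min(34, 45, 20) = 20
J (White): max(-41, 2, 33, -6) = 33
K (White): max(-6, 17) = 17
I (Black): min(33, 17, -26) = -26
B (White): max(-35, 20, -26, 10) = 20
N (White): max(15, 5, 6, -8) = 15
O (White): max(-32, -27, -20, -34) = -20
M (Black): min(15, -20) = -20
L (White): max(-20, 14, 21) = 21
Root (Black): min(20, 21, -50) = -50

-50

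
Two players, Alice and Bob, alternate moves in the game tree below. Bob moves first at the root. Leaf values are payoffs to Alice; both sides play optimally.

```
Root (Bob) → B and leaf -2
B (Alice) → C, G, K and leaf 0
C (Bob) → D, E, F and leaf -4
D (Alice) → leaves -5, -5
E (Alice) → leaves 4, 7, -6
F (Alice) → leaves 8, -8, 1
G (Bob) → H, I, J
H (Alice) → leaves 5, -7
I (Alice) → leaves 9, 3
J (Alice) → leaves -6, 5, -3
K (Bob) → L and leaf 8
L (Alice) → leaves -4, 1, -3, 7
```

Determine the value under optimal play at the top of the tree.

D (Alice): max(-5, -5) = -5
E (Alice): max(4, 7, -6) = 7
F (Alice): max(8, -8, 1) = 8
C (Bob): min(-5, 7, 8, -4) = -5
H (Alice): max(5, -7) = 5
I (Alice): max(9, 3) = 9
J (Alice): max(-6, 5, -3) = 5
G (Bob): min(5, 9, 5) = 5
L (Alice): max(-4, 1, -3, 7) = 7
K (Bob): min(7, 8) = 7
B (Alice): max(-5, 5, 7, 0) = 7
Root (Bob): min(7, -2) = -2

-2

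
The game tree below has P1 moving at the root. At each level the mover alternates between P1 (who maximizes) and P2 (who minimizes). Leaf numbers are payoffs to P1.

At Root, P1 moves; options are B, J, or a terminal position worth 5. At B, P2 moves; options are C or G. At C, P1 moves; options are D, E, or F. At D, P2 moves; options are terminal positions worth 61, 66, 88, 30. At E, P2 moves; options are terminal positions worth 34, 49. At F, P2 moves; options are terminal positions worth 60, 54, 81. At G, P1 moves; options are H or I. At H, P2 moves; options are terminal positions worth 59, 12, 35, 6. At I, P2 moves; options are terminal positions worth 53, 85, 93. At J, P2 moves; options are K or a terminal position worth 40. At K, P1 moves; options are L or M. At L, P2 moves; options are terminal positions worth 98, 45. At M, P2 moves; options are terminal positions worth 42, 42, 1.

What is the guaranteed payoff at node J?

40

L: min(98, 45) = 45
M: min(42, 42, 1) = 1
K: max(45, 1) = 45
J: min(45, 40) = 40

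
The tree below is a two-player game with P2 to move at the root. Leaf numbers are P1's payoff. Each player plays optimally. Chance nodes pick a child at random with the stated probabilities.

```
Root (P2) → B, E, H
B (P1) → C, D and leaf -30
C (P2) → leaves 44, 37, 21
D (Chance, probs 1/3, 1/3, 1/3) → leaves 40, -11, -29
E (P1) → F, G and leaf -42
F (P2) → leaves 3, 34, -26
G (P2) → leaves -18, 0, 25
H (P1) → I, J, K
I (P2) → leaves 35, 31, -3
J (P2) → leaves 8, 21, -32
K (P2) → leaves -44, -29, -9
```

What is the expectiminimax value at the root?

-18

C (P2): min(44, 37, 21) = 21
D (Chance): 1/3·40 + 1/3·-11 + 1/3·-29 = 0
B (P1): max(21, 0, -30) = 21
F (P2): min(3, 34, -26) = -26
G (P2): min(-18, 0, 25) = -18
E (P1): max(-26, -18, -42) = -18
I (P2): min(35, 31, -3) = -3
J (P2): min(8, 21, -32) = -32
K (P2): min(-44, -29, -9) = -44
H (P1): max(-3, -32, -44) = -3
Root (P2): min(21, -18, -3) = -18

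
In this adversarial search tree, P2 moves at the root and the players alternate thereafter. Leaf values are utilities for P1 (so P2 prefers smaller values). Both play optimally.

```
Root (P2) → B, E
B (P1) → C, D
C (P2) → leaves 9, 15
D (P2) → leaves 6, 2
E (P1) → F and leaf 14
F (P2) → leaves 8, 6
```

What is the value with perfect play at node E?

14

F: min(8, 6) = 6
E: max(6, 14) = 14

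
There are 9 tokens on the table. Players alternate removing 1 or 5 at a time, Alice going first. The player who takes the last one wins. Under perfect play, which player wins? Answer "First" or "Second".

First

Compute winning (W) and losing (L) positions by backward induction:
i:   0  1  2  3  4  5  6  7  8  9
     L  W  L  W  L  W  L  W  L  W
Position 9 is W, so the first player wins.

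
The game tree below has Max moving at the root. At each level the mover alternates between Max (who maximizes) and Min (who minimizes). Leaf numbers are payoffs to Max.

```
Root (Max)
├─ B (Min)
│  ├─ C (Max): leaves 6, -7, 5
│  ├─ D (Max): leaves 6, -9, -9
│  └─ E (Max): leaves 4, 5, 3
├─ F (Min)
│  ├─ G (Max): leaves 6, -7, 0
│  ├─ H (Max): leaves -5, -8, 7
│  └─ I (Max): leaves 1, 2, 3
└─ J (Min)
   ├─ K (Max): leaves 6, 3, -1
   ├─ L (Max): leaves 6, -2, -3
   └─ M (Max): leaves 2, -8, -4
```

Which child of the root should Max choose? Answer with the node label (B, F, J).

B

C (Max): max(6, -7, 5) = 6
D (Max): max(6, -9, -9) = 6
E (Max): max(4, 5, 3) = 5
B (Min): min(6, 6, 5) = 5
G (Max): max(6, -7, 0) = 6
H (Max): max(-5, -8, 7) = 7
I (Max): max(1, 2, 3) = 3
F (Min): min(6, 7, 3) = 3
K (Max): max(6, 3, -1) = 6
L (Max): max(6, -2, -3) = 6
M (Max): max(2, -8, -4) = 2
J (Min): min(6, 6, 2) = 2
Root (Max): max(5, 3, 2) = 5
Max picks the child with the highest value: B (value 5).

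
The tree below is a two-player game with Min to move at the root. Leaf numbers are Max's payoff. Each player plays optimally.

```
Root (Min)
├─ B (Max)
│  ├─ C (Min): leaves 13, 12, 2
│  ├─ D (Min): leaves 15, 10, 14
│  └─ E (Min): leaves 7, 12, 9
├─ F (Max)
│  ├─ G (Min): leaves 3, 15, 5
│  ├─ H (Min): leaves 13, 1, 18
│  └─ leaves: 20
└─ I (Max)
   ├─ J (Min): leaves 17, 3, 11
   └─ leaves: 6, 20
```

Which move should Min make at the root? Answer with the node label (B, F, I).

C (Min): min(13, 12, 2) = 2
D (Min): min(15, 10, 14) = 10
E (Min): min(7, 12, 9) = 7
B (Max): max(2, 10, 7) = 10
G (Min): min(3, 15, 5) = 3
H (Min): min(13, 1, 18) = 1
F (Max): max(3, 1, 20) = 20
J (Min): min(17, 3, 11) = 3
I (Max): max(3, 6, 20) = 20
Root (Min): min(10, 20, 20) = 10
Min picks the child with the lowest value: B (value 10).

B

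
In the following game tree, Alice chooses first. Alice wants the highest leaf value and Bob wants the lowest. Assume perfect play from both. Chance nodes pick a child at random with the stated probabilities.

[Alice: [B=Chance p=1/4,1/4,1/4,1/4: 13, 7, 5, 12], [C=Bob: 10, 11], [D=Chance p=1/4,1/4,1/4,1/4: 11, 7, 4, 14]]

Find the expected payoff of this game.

10

B (Chance): 1/4·13 + 1/4·7 + 1/4·5 + 1/4·12 = 9.25
C (Bob): min(10, 11) = 10
D (Chance): 1/4·11 + 1/4·7 + 1/4·4 + 1/4·14 = 9
Root (Alice): max(9.25, 10, 9) = 10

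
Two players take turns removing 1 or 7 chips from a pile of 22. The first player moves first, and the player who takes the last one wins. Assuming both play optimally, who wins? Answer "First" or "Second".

Second

Positions where the player to move wins (W) vs loses (L):
i:   0  1  2  3  4  5  6  7  8  9 10 11 12 13 14 15 16 17 18 19 20 21 22
     L  W  L  W  L  W  L  W  L  W  L  W  L  W  L  W  L  W  L  W  L  W  L
Position 22 is L, so the second player wins.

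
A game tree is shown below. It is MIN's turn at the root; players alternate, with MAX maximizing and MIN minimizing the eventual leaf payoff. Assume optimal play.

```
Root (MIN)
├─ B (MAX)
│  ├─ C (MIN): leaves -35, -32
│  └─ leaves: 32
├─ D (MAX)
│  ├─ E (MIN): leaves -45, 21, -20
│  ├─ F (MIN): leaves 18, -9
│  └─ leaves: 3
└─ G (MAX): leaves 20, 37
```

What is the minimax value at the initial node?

3

C (MIN): min(-35, -32) = -35
B (MAX): max(-35, 32) = 32
E (MIN): min(-45, 21, -20) = -45
F (MIN): min(18, -9) = -9
D (MAX): max(-45, -9, 3) = 3
G (MAX): max(20, 37) = 37
Root (MIN): min(32, 3, 37) = 3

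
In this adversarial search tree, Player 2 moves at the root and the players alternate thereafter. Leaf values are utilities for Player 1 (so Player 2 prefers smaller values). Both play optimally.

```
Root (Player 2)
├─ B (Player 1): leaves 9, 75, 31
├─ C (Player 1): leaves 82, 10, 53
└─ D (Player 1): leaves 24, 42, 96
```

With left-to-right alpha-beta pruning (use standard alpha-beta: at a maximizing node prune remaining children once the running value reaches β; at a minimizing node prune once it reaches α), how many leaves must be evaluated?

7

B [α=-∞,β=+∞]: v=75
C [α=-∞,β=75]: v=82 after child 1 ≥ β → β-cutoff, skip 2
D [α=-∞,β=75]: v=96
Root [α=-∞,β=+∞]: v=75
Leaves evaluated: 7 of 9.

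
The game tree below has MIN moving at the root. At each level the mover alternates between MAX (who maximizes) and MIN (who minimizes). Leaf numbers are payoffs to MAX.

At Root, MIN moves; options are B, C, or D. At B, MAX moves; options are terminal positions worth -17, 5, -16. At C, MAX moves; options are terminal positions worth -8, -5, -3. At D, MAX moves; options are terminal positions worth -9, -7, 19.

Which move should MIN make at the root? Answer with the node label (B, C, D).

C

B (MAX): max(-17, 5, -16) = 5
C (MAX): max(-8, -5, -3) = -3
D (MAX): max(-9, -7, 19) = 19
Root (MIN): min(5, -3, 19) = -3
MIN picks the child with the lowest value: C (value -3).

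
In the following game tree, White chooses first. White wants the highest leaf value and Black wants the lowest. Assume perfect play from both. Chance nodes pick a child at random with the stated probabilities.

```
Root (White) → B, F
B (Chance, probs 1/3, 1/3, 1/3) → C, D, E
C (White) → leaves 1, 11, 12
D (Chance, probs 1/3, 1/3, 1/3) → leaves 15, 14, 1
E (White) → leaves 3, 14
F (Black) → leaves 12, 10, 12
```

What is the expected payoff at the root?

12

C (White): max(1, 11, 12) = 12
D (Chance): 1/3·15 + 1/3·14 + 1/3·1 = 10
E (White): max(3, 14) = 14
B (Chance): 1/3·12 + 1/3·10 + 1/3·14 = 12
F (Black): min(12, 10, 12) = 10
Root (White): max(12, 10) = 12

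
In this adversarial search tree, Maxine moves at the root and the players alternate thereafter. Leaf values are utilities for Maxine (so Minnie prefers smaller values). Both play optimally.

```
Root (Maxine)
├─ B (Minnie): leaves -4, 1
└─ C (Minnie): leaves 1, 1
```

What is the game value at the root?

1

B (Minnie): min(-4, 1) = -4
C (Minnie): min(1, 1) = 1
Root (Maxine): max(-4, 1) = 1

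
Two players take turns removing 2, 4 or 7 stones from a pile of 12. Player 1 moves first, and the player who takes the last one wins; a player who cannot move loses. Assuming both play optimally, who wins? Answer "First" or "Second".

Second

Mark each pile size as W (mover wins) or L (mover loses):
i:   0  1  2  3  4  5  6  7  8  9 10 11 12
     L  L  W  W  W  W  L  W  W  L  W  W  L
Position 12 is L, so the second player wins.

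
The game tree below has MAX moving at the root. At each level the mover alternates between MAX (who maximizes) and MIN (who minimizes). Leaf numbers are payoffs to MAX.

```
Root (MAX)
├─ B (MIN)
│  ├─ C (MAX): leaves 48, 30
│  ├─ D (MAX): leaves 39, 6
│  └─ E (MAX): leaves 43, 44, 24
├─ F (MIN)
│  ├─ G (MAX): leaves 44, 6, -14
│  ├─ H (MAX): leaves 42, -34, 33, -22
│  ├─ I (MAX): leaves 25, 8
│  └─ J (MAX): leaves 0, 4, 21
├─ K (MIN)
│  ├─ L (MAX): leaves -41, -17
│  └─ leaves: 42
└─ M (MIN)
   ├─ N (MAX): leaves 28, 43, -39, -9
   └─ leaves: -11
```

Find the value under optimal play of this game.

39

C (MAX): max(48, 30) = 48
D (MAX): max(39, 6) = 39
E (MAX): max(43, 44, 24) = 44
B (MIN): min(48, 39, 44) = 39
G (MAX): max(44, 6, -14) = 44
H (MAX): max(42, -34, 33, -22) = 42
I (MAX): max(25, 8) = 25
J (MAX): max(0, 4, 21) = 21
F (MIN): min(44, 42, 25, 21) = 21
L (MAX): max(-41, -17) = -17
K (MIN): min(-17, 42) = -17
N (MAX): max(28, 43, -39, -9) = 43
M (MIN): min(43, -11) = -11
Root (MAX): max(39, 21, -17, -11) = 39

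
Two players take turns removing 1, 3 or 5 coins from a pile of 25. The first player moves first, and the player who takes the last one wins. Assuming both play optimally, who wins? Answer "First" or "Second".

Compute winning (W) and losing (L) positions by backward induction:
i:   0  1  2  3  4  5  6  7  8  9 10 11 12 13 14 15 16 17 18 19 20 21 22 23 24 25
     L  W  L  W  L  W  L  W  L  W  L  W  L  W  L  W  L  W  L  W  L  W  L  W  L  W
Position 25 is W, so the first player wins.

First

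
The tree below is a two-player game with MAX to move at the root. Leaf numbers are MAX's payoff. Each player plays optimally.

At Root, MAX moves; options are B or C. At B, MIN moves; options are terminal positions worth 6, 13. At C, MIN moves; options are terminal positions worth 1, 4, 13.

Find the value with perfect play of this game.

B (MIN): min(6, 13) = 6
C (MIN): min(1, 4, 13) = 1
Root (MAX): max(6, 1) = 6

6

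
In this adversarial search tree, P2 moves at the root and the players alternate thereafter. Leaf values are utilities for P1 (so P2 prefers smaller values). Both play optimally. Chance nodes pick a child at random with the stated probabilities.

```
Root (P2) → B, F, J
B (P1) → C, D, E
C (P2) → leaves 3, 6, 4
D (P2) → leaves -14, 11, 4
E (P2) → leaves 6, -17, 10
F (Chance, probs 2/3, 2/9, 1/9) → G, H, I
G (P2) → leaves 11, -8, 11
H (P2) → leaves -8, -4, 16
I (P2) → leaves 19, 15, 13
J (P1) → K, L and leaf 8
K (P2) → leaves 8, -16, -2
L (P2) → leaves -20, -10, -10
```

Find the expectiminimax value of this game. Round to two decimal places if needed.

C (P2): min(3, 6, 4) = 3
D (P2): min(-14, 11, 4) = -14
E (P2): min(6, -17, 10) = -17
B (P1): max(3, -14, -17) = 3
G (P2): min(11, -8, 11) = -8
H (P2): min(-8, -4, 16) = -8
I (P2): min(19, 15, 13) = 13
F (Chance): 2/3·-8 + 2/9·-8 + 1/9·13 = -5.67
K (P2): min(8, -16, -2) = -16
L (P2): min(-20, -10, -10) = -20
J (P1): max(-16, -20, 8) = 8
Root (P2): min(3, -5.67, 8) = -5.67

-5.67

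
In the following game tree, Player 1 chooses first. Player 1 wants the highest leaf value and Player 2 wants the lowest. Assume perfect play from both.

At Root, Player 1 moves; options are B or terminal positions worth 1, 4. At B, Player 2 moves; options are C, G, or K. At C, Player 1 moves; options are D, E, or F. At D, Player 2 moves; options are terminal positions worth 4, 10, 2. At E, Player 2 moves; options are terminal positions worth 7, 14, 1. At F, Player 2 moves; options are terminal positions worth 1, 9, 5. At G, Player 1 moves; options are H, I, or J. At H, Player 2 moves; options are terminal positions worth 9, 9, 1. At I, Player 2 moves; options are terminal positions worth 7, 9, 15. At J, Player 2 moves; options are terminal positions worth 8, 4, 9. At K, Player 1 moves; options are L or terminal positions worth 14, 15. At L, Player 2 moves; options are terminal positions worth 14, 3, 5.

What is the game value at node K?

15

L: min(14, 3, 5) = 3
K: max(3, 14, 15) = 15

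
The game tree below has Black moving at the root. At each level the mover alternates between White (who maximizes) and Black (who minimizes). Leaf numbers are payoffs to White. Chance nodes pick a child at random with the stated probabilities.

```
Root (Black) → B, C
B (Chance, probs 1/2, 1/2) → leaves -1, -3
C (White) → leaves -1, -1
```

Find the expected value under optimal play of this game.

-2

B (Chance): 1/2·-1 + 1/2·-3 = -2
C (White): max(-1, -1) = -1
Root (Black): min(-2, -1) = -2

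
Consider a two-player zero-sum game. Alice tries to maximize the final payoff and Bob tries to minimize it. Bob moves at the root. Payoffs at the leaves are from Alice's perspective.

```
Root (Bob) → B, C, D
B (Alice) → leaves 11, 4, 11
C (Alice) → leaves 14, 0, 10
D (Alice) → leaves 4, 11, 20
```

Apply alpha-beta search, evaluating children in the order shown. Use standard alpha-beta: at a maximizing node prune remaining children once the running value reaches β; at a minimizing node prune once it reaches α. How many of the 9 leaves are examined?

B [α=-∞,β=+∞]: v=11
C [α=-∞,β=11]: v=14 after child 1 ≥ β → β-cutoff, skip 2
D [α=-∞,β=11]: v=11 after child 2 ≥ β → β-cutoff, skip 1
Root [α=-∞,β=+∞]: v=11
Leaves evaluated: 6 of 9.

6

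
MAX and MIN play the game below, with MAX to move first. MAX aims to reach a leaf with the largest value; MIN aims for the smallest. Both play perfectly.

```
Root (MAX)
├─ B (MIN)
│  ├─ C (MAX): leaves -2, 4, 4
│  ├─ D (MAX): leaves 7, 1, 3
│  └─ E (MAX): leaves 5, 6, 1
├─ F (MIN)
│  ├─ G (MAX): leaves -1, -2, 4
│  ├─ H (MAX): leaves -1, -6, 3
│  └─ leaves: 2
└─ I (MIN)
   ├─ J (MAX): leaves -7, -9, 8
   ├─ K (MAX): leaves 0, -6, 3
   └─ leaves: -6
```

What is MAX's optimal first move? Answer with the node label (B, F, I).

C (MAX): max(-2, 4, 4) = 4
D (MAX): max(7, 1, 3) = 7
E (MAX): max(5, 6, 1) = 6
B (MIN): min(4, 7, 6) = 4
G (MAX): max(-1, -2, 4) = 4
H (MAX): max(-1, -6, 3) = 3
F (MIN): min(4, 3, 2) = 2
J (MAX): max(-7, -9, 8) = 8
K (MAX): max(0, -6, 3) = 3
I (MIN): min(8, 3, -6) = -6
Root (MAX): max(4, 2, -6) = 4
MAX picks the child with the highest value: B (value 4).

B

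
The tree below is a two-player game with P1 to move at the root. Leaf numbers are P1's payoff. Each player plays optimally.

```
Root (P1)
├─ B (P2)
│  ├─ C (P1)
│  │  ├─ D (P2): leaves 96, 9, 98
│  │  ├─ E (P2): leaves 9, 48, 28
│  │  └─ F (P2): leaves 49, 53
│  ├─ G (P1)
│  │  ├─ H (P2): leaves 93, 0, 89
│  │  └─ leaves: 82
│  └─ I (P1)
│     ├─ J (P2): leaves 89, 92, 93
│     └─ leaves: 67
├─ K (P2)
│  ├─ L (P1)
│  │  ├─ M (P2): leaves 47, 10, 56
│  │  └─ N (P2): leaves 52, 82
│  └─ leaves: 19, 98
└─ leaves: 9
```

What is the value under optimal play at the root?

49

D (P2): min(96, 9, 98) = 9
E (P2): min(9, 48, 28) = 9
F (P2): min(49, 53) = 49
C (P1): max(9, 9, 49) = 49
H (P2): min(93, 0, 89) = 0
G (P1): max(0, 82) = 82
J (P2): min(89, 92, 93) = 89
I (P1): max(89, 67) = 89
B (P2): min(49, 82, 89) = 49
M (P2): min(47, 10, 56) = 10
N (P2): min(52, 82) = 52
L (P1): max(10, 52) = 52
K (P2): min(52, 19, 98) = 19
Root (P1): max(49, 19, 9) = 49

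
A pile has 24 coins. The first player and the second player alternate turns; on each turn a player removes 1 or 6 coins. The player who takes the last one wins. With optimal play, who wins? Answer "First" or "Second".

First

Compute winning (W) and losing (L) positions by backward induction:
i:   0  1  2  3  4  5  6  7  8  9 10 11 12 13 14 15 16 17 18 19 20 21 22 23 24
     L  W  L  W  L  W  W  L  W  L  W  L  W  W  L  W  L  W  L  W  W  L  W  L  W
Position 24 is W, so the first player wins.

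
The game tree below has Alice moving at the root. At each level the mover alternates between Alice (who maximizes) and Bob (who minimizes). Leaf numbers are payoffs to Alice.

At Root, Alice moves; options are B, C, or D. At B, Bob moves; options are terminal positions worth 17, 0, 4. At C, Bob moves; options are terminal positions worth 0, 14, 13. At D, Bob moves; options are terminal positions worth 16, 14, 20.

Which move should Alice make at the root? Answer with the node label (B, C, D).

D

B (Bob): min(17, 0, 4) = 0
C (Bob): min(0, 14, 13) = 0
D (Bob): min(16, 14, 20) = 14
Root (Alice): max(0, 0, 14) = 14
Alice picks the child with the highest value: D (value 14).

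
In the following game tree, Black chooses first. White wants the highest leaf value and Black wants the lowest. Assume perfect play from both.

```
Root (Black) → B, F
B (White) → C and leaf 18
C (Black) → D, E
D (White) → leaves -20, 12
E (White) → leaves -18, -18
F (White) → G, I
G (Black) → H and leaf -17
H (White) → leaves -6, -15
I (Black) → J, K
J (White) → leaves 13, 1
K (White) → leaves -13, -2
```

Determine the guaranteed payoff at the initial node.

-2

D (White): max(-20, 12) = 12
E (White): max(-18, -18) = -18
C (Black): min(12, -18) = -18
B (White): max(-18, 18) = 18
H (White): max(-6, -15) = -6
G (Black): min(-6, -17) = -17
J (White): max(13, 1) = 13
K (White): max(-13, -2) = -2
I (Black): min(13, -2) = -2
F (White): max(-17, -2) = -2
Root (Black): min(18, -2) = -2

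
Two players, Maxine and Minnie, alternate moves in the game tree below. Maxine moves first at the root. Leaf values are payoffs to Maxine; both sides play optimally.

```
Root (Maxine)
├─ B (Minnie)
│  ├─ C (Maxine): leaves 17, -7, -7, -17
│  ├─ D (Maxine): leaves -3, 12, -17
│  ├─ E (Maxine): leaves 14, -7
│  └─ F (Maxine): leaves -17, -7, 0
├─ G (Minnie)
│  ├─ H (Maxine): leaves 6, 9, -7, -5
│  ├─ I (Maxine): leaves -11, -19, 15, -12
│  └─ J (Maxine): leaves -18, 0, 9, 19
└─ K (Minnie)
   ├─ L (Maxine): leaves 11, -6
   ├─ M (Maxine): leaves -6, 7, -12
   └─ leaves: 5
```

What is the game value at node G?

H: max(6, 9, -7, -5) = 9
I: max(-11, -19, 15, -12) = 15
J: max(-18, 0, 9, 19) = 19
G: min(9, 15, 19) = 9

9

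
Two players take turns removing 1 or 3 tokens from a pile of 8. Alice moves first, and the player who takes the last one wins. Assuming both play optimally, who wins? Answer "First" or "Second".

Mark each pile size as W (mover wins) or L (mover loses):
i:   0  1  2  3  4  5  6  7  8
     L  W  L  W  L  W  L  W  L
Position 8 is L, so the second player wins.

Second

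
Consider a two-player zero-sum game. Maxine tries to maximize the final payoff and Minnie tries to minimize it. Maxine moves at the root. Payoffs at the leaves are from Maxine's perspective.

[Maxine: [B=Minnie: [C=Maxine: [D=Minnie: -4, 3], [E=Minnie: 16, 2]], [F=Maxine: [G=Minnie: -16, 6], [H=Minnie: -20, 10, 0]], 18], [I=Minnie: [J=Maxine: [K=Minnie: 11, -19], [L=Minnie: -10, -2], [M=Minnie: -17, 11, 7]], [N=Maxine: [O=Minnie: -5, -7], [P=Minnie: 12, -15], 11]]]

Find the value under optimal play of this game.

-10

D (Minnie): min(-4, 3) = -4
E (Minnie): min(16, 2) = 2
C (Maxine): max(-4, 2) = 2
G (Minnie): min(-16, 6) = -16
H (Minnie): min(-20, 10, 0) = -20
F (Maxine): max(-16, -20) = -16
B (Minnie): min(2, -16, 18) = -16
K (Minnie): min(11, -19) = -19
L (Minnie): min(-10, -2) = -10
M (Minnie): min(-17, 11, 7) = -17
J (Maxine): max(-19, -10, -17) = -10
O (Minnie): min(-5, -7) = -7
P (Minnie): min(12, -15) = -15
N (Maxine): max(-7, -15, 11) = 11
I (Minnie): min(-10, 11) = -10
Root (Maxine): max(-16, -10) = -10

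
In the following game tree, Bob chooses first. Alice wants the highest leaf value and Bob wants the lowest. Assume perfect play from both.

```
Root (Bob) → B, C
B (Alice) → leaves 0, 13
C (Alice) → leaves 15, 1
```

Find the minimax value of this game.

B (Alice): max(0, 13) = 13
C (Alice): max(15, 1) = 15
Root (Bob): min(13, 15) = 13

13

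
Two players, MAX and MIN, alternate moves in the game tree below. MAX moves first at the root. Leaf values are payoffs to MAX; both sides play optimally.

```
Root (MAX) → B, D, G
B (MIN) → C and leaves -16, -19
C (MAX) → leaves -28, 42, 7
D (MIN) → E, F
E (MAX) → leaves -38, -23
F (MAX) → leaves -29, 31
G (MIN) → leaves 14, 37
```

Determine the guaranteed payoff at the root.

14

C (MAX): max(-28, 42, 7) = 42
B (MIN): min(42, -16, -19) = -19
E (MAX): max(-38, -23) = -23
F (MAX): max(-29, 31) = 31
D (MIN): min(-23, 31) = -23
G (MIN): min(14, 37) = 14
Root (MAX): max(-19, -23, 14) = 14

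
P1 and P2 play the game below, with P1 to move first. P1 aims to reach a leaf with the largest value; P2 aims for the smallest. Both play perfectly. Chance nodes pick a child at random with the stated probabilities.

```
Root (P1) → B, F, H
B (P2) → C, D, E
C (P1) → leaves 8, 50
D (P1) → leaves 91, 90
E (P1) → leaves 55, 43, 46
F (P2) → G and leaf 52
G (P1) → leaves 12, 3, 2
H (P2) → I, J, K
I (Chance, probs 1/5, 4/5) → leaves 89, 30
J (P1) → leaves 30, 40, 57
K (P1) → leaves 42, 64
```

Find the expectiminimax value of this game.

C (P1): max(8, 50) = 50
D (P1): max(91, 90) = 91
E (P1): max(55, 43, 46) = 55
B (P2): min(50, 91, 55) = 50
G (P1): max(12, 3, 2) = 12
F (P2): min(12, 52) = 12
I (Chance): 1/5·89 + 4/5·30 = 41.8
J (P1): max(30, 40, 57) = 57
K (P1): max(42, 64) = 64
H (P2): min(41.8, 57, 64) = 41.8
Root (P1): max(50, 12, 41.8) = 50

50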